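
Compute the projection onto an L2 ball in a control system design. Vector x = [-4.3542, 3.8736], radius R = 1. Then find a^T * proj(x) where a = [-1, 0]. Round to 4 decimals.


Step 1: Compute ||x|| (intermediates to 6 decimals).
||x|| = sqrt((-4.3542)^2 + 3.8736^2) = 5.82785
Step 2: Project.
Since ||x|| > R, scale = R/||x|| = 1/5.82785 = 0.17159, proj(x) = scale * x
proj(x) = [-0.747137, 0.664671]
Step 3: Dot product.
a^T * proj(x) = -1*(-0.747137) + 0*0.664671 = 0.7471


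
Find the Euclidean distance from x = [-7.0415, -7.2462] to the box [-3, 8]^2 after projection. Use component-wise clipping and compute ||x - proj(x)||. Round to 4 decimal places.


Project each component onto [-3, 8].
clip(-7.0415) = -3.0, clip(-7.2462) = -3.0
Projection = [-3.0, -3.0]
Squared diffs: [16.3337, 18.0302]
Distance = sqrt(34.3639) = 5.8621


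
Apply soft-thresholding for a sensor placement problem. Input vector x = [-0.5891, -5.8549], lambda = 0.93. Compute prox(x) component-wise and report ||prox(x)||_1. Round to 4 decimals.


Soft-thresholding with lambda = 0.93:
prox(-0.5891) = sign(-0.5891)*max(|-0.5891| - 0.93, 0) = 0.0
prox(-5.8549) = sign(-5.8549)*max(|-5.8549| - 0.93, 0) = -4.9249
prox(x) = [0.0, -4.9249]
||prox(x)||_1 = 0.0 + 4.9249 = 4.9249


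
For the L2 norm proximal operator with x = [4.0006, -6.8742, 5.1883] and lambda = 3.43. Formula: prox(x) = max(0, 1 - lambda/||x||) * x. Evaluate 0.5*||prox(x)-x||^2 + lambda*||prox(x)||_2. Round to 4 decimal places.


Step 1: Compute ||x||.
||x|| = 9.4962
Step 2: Compute scaling factor.
scale = max(0, 1 - 3.43/9.4962) = 0.6388
Step 3: prox(x) = [2.5556, -4.3913, 3.3143]
||prox(x)|| = 6.0662
Step 4: Proximal objective.
0.5*||prox-x||^2 = 5.8825
lambda*||prox|| = 20.8071
Total = 26.6895


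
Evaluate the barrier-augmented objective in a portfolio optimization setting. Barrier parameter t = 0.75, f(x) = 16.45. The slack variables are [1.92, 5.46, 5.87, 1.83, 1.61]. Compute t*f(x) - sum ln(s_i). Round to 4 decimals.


Step 1: Compute log-barrier.
ln values: [0.6523, 1.6974, 1.7699, 0.6043, 0.4762]
phi = -(0.6523 + 1.6974 + 1.7699 + 0.6043 + 0.4762) = -5.2002
Step 2: Compute augmented objective.
t*f(x) = 0.75*16.45 = 12.3375
Total = 12.3375 - 5.2002 = 7.1373


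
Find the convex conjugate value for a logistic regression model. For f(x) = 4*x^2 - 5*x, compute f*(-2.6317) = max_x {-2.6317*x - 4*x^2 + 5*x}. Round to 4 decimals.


f*(y) = sup_x {y*x - a*x^2 - b*x} = sup_x {(y-b)*x - a*x^2}
FOC: (y - b) - 2a*x = 0 => x* = (y - b)/(2a)
x* = (-2.6317 + 5)/(2*4) = 0.296
f*(-2.6317) = (y-b)^2/(4a) = (-2.6317 + 5)^2/(4*4)
= 5.6088/16 = 0.3506


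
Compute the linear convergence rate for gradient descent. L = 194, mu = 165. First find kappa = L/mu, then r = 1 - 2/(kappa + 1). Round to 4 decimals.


Step 1: Compute the condition number.
kappa = L/mu = 194/165 = 1.1758
Step 2: Compute the convergence rate.
r = 1 - 2/(kappa + 1) = 1 - 2*mu/(L + mu) = (L - mu)/(L + mu) = 29/359 = 0.0808


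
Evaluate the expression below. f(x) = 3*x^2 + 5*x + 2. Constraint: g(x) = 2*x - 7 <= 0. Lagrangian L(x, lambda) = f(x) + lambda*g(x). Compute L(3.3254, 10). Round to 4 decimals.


Step 1: Evaluate f(x).
f(3.3254) = 3*3.3254^2 + 5*3.3254 + 2 = 51.8019
Step 2: Evaluate g(x).
g(3.3254) = 2*3.3254 - 7 = -0.3492
Step 3: Compute Lagrangian.
L = 51.8019 + 10*-0.3492 = 48.3099


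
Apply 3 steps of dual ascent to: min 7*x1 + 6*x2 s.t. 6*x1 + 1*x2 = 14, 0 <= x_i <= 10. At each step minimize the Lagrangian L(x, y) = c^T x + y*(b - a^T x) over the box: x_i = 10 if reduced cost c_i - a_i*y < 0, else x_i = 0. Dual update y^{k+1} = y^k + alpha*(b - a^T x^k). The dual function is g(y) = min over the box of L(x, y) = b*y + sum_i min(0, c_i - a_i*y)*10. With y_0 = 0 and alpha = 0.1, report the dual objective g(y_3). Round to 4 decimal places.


Dual ascent for LP: min 7*x1 + 6*x2, 6*x1 + 1*x2 = 14, 0 <= x_i <= 10
Step 1: y^k = 0.0, reduced costs: (7.0, 6.0)
  x^k = (0.0, 0.0), subgradient = b - a^T x = 14.0
  y^{k+1} = 0.0 + 0.1*14.0 = 1.4
Step 2: y^k = 1.4, reduced costs: (-1.4, 4.6)
  x^k = (10.0, 0.0), subgradient = b - a^T x = -46.0
  y^{k+1} = 1.4 + 0.1*-46.0 = -3.2
Step 3: y^k = -3.2, reduced costs: (26.2, 9.2)
  x^k = (0.0, 0.0), subgradient = b - a^T x = 14.0
  y^{k+1} = -3.2 + 0.1*14.0 = -1.8
Dual objective at y_3 = -1.8: reduced costs (17.8, 7.8), box minimizer x = (0.0, 0.0)
g(y_3) = b*y + (c1 - a1*y)*x1 + (c2 - a2*y)*x2 = 14*(-1.8) + 17.8*0.0 + 7.8*0.0 = -25.2 + 0.0 + 0.0 = -25.2


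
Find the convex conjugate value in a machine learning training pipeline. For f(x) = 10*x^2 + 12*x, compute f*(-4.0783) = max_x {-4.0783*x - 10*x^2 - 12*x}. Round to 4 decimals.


f*(y) = sup_x {y*x - a*x^2 - b*x} = sup_x {(y-b)*x - a*x^2}
FOC: (y - b) - 2a*x = 0 => x* = (y - b)/(2a)
x* = (-4.0783 - 12)/(2*10) = -0.8039
f*(-4.0783) = (y-b)^2/(4a) = (-4.0783 - 12)^2/(4*10)
= 258.5117/40 = 6.4628


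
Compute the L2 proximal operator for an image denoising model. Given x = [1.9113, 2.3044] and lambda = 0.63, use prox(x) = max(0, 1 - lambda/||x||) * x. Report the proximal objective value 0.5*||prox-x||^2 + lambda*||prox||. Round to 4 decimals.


Step 1: Compute ||x||.
||x|| = 2.9939
Step 2: Compute scaling factor.
scale = max(0, 1 - 0.63/2.9939) = 0.7896
Step 3: prox(x) = [1.5091, 1.8195]
||prox(x)|| = 2.3639
Step 4: Proximal objective.
0.5*||prox-x||^2 = 0.1985
lambda*||prox|| = 1.4893
Total = 1.6877


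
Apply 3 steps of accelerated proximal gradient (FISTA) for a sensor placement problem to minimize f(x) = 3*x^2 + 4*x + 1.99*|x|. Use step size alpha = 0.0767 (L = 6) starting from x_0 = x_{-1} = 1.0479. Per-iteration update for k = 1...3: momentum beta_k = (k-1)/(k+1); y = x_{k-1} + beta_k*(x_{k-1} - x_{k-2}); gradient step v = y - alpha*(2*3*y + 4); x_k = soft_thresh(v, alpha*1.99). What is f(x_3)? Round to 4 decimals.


FISTA on f(x) = 3*x^2 + 4*x + 1.99*|x|
L = 6, alpha = 0.0767
Iteration 1: beta = 0.0, y = 1.0479 + 0.0*(1.0479 - 1.0479) = 1.0479
  grad(y) = 10.2874, v = y - alpha*grad = 0.2589
  prox(v) = soft_thresh(0.2589, 0.1526) = 0.1062
Iteration 2: beta = 0.3333, y = 0.1062 + 0.3333*(0.1062 - 1.0479) = -0.2077
  grad(y) = 2.754, v = y - alpha*grad = -0.4189
  prox(v) = soft_thresh(-0.4189, 0.1526) = -0.2663
Iteration 3: beta = 0.5, y = -0.2663 + 0.5*(-0.2663 - 0.1062) = -0.4525
  grad(y) = 1.2849, v = y - alpha*grad = -0.5511
  prox(v) = soft_thresh(-0.5511, 0.1526) = -0.3984
f(x_3) = 3*(-0.3984)^2 + 4*(-0.3984) + 1.99*|-0.3984| = -0.3246


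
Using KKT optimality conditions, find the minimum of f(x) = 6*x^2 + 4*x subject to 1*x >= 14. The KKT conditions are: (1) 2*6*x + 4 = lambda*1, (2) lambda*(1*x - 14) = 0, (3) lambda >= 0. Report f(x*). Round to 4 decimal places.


Step 1: Try lambda = 0 (constraint inactive).
x_unc = -4/(2*6) = -0.3333
Check: 1*-0.3333 = -0.3333 < 14 -- violated!
Step 2: Constraint must be active: 1*x = 14
x* = 14/1 = 14.0
lambda = (2*6*14.0 + 4)/1 = 172.0
Step 3: Compute optimal value.
f(x*) = 6*14.0^2 + 4*14.0 = 1232.0


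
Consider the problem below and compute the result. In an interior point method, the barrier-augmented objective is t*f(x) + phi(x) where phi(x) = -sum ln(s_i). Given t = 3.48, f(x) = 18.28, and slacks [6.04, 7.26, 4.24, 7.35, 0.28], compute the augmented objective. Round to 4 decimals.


Step 1: Compute log-barrier.
ln values: [1.7984, 1.9824, 1.4446, 1.9947, -1.273]
phi = -(1.7984 + 1.9824 + 1.4446 + 1.9947 - 1.273) = -5.9471
Step 2: Compute augmented objective.
t*f(x) = 3.48*18.28 = 63.6144
Total = 63.6144 - 5.9471 = 57.6673


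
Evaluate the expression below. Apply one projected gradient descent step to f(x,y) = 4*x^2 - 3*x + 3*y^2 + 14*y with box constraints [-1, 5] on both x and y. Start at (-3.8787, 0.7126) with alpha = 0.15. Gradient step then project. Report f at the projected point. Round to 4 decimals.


Step 1: Compute gradient at (-3.8787, 0.7126).
grad_x = 2*4*-3.8787 - 3 = -34.0296
grad_y = 2*3*0.7126 + 14 = 18.2756
Step 2: Gradient step.
x_raw = -3.8787 - 0.15*-34.0296 = 1.2257
y_raw = 0.7126 - 0.15*18.2756 = -2.0287
Step 3: Project onto [-1, 5].
x_proj = clip(1.2257) = 1.2257
y_proj = clip(-2.0287) = -1.0
Step 4: Evaluate f.
f(1.2257, -1.0) = -8.6675


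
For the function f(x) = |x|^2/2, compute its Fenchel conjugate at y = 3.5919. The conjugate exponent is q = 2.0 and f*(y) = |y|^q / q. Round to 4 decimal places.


The conjugate exponent q satisfies 1/p + 1/q = 1.
p = 2, so q = 2/(2 - 1) = 2.0
|y|^q = 3.5919^2.0 = 12.9017
f*(3.5919) = 12.9017 / 2.0 = 6.4509


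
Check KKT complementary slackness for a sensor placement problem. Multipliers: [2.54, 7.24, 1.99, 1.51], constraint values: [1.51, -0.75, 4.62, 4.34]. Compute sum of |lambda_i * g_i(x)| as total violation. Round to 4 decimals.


KKT complementary slackness check:
lambda_1 * g_1 = 2.54 * 1.51 = 3.8354
lambda_2 * g_2 = 7.24 * -0.75 = -5.43
lambda_3 * g_3 = 1.99 * 4.62 = 9.1938
lambda_4 * g_4 = 1.51 * 4.34 = 6.5534
Total violation = 3.8354 + 5.43 + 9.1938 + 6.5534 = 25.0126


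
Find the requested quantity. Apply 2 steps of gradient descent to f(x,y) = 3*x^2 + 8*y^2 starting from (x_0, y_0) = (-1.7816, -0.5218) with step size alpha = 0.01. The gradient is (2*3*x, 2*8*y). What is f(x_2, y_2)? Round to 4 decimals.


Gradient descent on f(x,y) = 3*x^2 + 8*y^2.
Starting point: (-1.7816, -0.5218), alpha = 0.01
Step 1: grad_x = 2*3*-1.7816 = -10.6896, grad_y = 2*8*-0.5218 = -8.3488
  x_1 = -1.7816 - 0.01*-10.6896 = -1.6747
  y_1 = -0.5218 - 0.01*-8.3488 = -0.4383
Step 2: grad_x = 2*3*-1.6747 = -10.0482, grad_y = 2*8*-0.4383 = -7.013
  x_2 = -1.6747 - 0.01*-10.0482 = -1.5742
  y_2 = -0.4383 - 0.01*-7.013 = -0.3682
f(-1.5742, -0.3682) = 3*(-1.5742)^2 + 8*(-0.3682)^2 = 8.519


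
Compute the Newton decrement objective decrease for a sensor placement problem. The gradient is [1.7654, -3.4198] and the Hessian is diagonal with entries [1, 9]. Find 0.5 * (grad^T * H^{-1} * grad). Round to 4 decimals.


Step 1: H is diagonal, so H^(-1) * g = [1.7654, -0.38].
Step 2: g^T H^(-1) g = sum_i g_i^2 / H_ii
  = (1.7654)^2/1 + (-3.4198)^2/9
  = 3.1166 + 1.2994 = 4.4161
Step 3: Objective decrease = 0.5 * g^T H^(-1) g = 2.208


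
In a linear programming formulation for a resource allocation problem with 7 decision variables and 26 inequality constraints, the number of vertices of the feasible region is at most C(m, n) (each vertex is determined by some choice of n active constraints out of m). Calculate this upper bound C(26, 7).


Each vertex corresponds to some choice of n active constraints out of m, so the number of vertices is at most C(m, n) = m! / (n!(m-n)!).
m = 26, n = 7
Numerator: 26 * 25 * 24 * 23 * 22 * 21 * 20
Denominator: 7! = 5040
C(26, 7) = 657800


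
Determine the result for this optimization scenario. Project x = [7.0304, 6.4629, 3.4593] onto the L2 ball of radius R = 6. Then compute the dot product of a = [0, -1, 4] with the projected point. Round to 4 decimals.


Step 1: Compute ||x|| (intermediates to 6 decimals).
||x|| = sqrt(7.0304^2 + 6.4629^2 + 3.4593^2) = 10.156887
Step 2: Project.
Since ||x|| > R, scale = R/||x|| = 6/10.156887 = 0.590732, proj(x) = scale * x
proj(x) = [4.153082, 3.817842, 2.043519]
Step 3: Dot product.
a^T * proj(x) = 0*4.153082 - 1*3.817842 + 4*2.043519 = 4.3562


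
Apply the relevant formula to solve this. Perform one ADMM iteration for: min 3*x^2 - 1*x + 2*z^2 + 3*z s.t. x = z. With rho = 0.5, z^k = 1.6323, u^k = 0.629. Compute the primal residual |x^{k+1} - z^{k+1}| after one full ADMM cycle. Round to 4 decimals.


ADMM iteration with rho = 0.5, z^k = 1.6323, u^k = 0.629
Step 1: x-update.
Minimize 3*x^2 - 1*x + (0.5/2)*(x - 1.6323 + 0.629)^2
FOC: (2*3 + 0.5)*x = 1 + 0.5*(1.6323 - 0.629)
x^{k+1} = 0.231
Step 2: z-update.
Minimize 2*z^2 + 3*z + (0.5/2)*(0.231 - z + 0.629)^2
FOC: (2*2 + 0.5)*z = -3 + 0.5*(0.231 + 0.629)
z^{k+1} = -0.5711
Step 3: u-update.
u^{k+1} = 0.629 + 0.231 + 0.5711 = 1.4311
Step 4: Primal residual = |0.231 + 0.5711| = 0.8021


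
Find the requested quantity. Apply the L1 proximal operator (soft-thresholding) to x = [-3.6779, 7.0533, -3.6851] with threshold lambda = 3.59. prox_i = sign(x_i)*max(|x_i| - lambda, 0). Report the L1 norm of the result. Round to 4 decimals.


Soft-thresholding with lambda = 3.59:
prox(-3.6779) = sign(-3.6779)*max(|-3.6779| - 3.59, 0) = -0.0879
prox(7.0533) = sign(7.0533)*max(|7.0533| - 3.59, 0) = 3.4633
prox(-3.6851) = sign(-3.6851)*max(|-3.6851| - 3.59, 0) = -0.0951
prox(x) = [-0.0879, 3.4633, -0.0951]
||prox(x)||_1 = 0.0879 + 3.4633 + 0.0951 = 3.6463


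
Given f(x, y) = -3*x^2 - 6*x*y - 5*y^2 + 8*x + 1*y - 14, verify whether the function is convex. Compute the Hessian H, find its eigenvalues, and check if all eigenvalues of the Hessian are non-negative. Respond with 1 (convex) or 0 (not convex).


The Hessian of f(x,y) = -3*x^2 - 6*x*y - 5*y^2 + 8*x + 1*y - 14 is:
H = [[-6, -6], [-6, -10]]
Trace = -6 - 10 = -16
Determinant = -6*-10 - (-6)^2 = 24
Discriminant = (-16)^2 - 4*24 = 160.0
Eigenvalues: lambda_1 = -14.3246, lambda_2 = -1.6754
The function is not convex.

0


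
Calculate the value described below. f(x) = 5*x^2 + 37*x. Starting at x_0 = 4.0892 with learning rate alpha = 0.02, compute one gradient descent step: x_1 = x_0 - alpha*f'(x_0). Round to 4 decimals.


We compute the gradient at x_0 and apply the update.
f'(x) = 10*x + 37
f'(4.0892) = 10*4.0892 + 37 = 77.892
x_1 = 4.0892 - 0.02*77.892 = 2.5314


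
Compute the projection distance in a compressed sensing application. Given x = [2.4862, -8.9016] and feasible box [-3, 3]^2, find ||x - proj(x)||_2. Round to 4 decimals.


Project each component onto [-3, 3].
clip(2.4862) = 2.4862, clip(-8.9016) = -3.0
Projection = [2.4862, -3.0]
Squared diffs: [0.0, 34.8289]
Distance = sqrt(34.8289) = 5.9016


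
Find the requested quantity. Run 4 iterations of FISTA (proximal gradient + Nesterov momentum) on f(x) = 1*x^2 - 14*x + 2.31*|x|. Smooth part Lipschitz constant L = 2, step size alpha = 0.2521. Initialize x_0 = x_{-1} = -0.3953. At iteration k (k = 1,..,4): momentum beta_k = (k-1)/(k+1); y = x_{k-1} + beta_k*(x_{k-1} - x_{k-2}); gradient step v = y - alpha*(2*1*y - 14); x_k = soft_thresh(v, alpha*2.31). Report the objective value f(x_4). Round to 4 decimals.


FISTA on f(x) = 1*x^2 - 14*x + 2.31*|x|
L = 2, alpha = 0.2521
Iteration 1: beta = 0.0, y = -0.3953 + 0.0*(-0.3953 + 0.3953) = -0.3953
  grad(y) = -14.7906, v = y - alpha*grad = 3.3334
  prox(v) = soft_thresh(3.3334, 0.5824) = 2.7511
Iteration 2: beta = 0.3333, y = 2.7511 + 0.3333*(2.7511 + 0.3953) = 3.7998
  grad(y) = -6.4003, v = y - alpha*grad = 5.4134
  prox(v) = soft_thresh(5.4134, 0.5824) = 4.831
Iteration 3: beta = 0.5, y = 4.831 + 0.5*(4.831 - 2.7511) = 5.871
  grad(y) = -2.258, v = y - alpha*grad = 6.4402
  prox(v) = soft_thresh(6.4402, 0.5824) = 5.8579
Iteration 4: beta = 0.6, y = 5.8579 + 0.6*(5.8579 - 4.831) = 6.474
  grad(y) = -1.052, v = y - alpha*grad = 6.7392
  prox(v) = soft_thresh(6.7392, 0.5824) = 6.1569
f(x_4) = 1*6.1569^2 - 14*6.1569 + 2.31*|6.1569| = -34.0668


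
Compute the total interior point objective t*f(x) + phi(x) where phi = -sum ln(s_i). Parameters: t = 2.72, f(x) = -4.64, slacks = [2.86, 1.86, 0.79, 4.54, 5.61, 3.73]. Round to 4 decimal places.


Step 1: Compute log-barrier.
ln values: [1.0508, 0.6206, -0.2357, 1.5129, 1.7246, 1.3164]
phi = -(1.0508 + 0.6206 - 0.2357 + 1.5129 + 1.7246 + 1.3164) = -5.9896
Step 2: Compute augmented objective.
t*f(x) = 2.72*-4.64 = -12.6208
Total = -12.6208 - 5.9896 = -18.6104


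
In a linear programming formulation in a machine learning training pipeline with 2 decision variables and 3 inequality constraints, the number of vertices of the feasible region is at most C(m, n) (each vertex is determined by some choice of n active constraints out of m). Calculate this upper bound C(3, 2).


Each vertex corresponds to some choice of n active constraints out of m, so the number of vertices is at most C(m, n) = m! / (n!(m-n)!).
m = 3, n = 2
Numerator: 3 * 2
Denominator: 2! = 2
C(3, 2) = 3


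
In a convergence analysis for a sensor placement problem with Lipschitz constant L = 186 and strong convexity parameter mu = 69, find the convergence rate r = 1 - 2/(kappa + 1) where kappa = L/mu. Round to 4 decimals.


Step 1: Compute the condition number.
kappa = L/mu = 186/69 = 2.6957
Step 2: Compute the convergence rate.
r = 1 - 2/(kappa + 1) = 1 - 2*mu/(L + mu) = (L - mu)/(L + mu) = 117/255 = 0.4588


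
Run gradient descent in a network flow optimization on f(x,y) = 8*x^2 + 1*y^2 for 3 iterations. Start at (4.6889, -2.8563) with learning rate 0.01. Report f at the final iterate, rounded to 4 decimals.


Gradient descent on f(x,y) = 8*x^2 + 1*y^2.
Starting point: (4.6889, -2.8563), alpha = 0.01
Step 1: grad_x = 2*8*4.6889 = 75.0224, grad_y = 2*1*-2.8563 = -5.7126
  x_1 = 4.6889 - 0.01*75.0224 = 3.9387
  y_1 = -2.8563 - 0.01*-5.7126 = -2.7992
Step 2: grad_x = 2*8*3.9387 = 63.0188, grad_y = 2*1*-2.7992 = -5.5983
  x_2 = 3.9387 - 0.01*63.0188 = 3.3085
  y_2 = -2.7992 - 0.01*-5.5983 = -2.7432
Step 3: grad_x = 2*8*3.3085 = 52.9358, grad_y = 2*1*-2.7432 = -5.4864
  x_3 = 3.3085 - 0.01*52.9358 = 2.7791
  y_3 = -2.7432 - 0.01*-5.4864 = -2.6883
f(2.7791, -2.6883) = 8*2.7791^2 + 1*(-2.6883)^2 = 69.0156


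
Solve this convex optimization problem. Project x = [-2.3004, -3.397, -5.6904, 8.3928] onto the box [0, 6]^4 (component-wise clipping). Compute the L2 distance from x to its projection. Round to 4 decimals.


Project each component onto [0, 6].
clip(-2.3004) = 0.0, clip(-3.397) = 0.0, clip(-5.6904) = 0.0, clip(8.3928) = 6.0
Projection = [0.0, 0.0, 0.0, 6.0]
Squared diffs: [5.2918, 11.5396, 32.3807, 5.7255]
Distance = sqrt(54.9376) = 7.412


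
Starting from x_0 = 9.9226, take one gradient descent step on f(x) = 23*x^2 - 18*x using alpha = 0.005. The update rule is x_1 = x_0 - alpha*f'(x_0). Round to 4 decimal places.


We compute the gradient at x_0 and apply the update.
f'(x) = 46*x - 18
f'(9.9226) = 46*9.9226 - 18 = 438.4396
x_1 = 9.9226 - 0.005*438.4396 = 7.7304


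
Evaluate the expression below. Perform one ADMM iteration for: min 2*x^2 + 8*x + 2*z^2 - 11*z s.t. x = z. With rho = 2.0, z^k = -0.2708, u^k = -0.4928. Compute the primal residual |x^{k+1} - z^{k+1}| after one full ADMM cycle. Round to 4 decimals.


ADMM iteration with rho = 2.0, z^k = -0.2708, u^k = -0.4928
Step 1: x-update.
Minimize 2*x^2 + 8*x + (2.0/2)*(x + 0.2708 - 0.4928)^2
FOC: (2*2 + 2.0)*x = -8 + 2.0*(-0.2708 + 0.4928)
x^{k+1} = -1.2593
Step 2: z-update.
Minimize 2*z^2 - 11*z + (2.0/2)*(-1.2593 - z - 0.4928)^2
FOC: (2*2 + 2.0)*z = 11 + 2.0*(-1.2593 - 0.4928)
z^{k+1} = 1.2493
Step 3: u-update.
u^{k+1} = -0.4928 - 1.2593 - 1.2493 = -3.0014
Step 4: Primal residual = |-1.2593 - 1.2493| = 2.5086


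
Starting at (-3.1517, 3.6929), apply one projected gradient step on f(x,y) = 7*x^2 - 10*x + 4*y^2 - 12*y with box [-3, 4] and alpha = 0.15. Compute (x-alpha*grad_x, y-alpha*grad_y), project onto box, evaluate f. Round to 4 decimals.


Step 1: Compute gradient at (-3.1517, 3.6929).
grad_x = 2*7*-3.1517 - 10 = -54.1238
grad_y = 2*4*3.6929 - 12 = 17.5432
Step 2: Gradient step.
x_raw = -3.1517 - 0.15*-54.1238 = 4.9669
y_raw = 3.6929 - 0.15*17.5432 = 1.0614
Step 3: Project onto [-3, 4].
x_proj = clip(4.9669) = 4.0
y_proj = clip(1.0614) = 1.0614
Step 4: Evaluate f.
f(4.0, 1.0614) = 63.7694


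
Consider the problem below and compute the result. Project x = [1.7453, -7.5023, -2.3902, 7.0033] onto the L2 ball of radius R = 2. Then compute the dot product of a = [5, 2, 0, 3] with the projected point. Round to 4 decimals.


Step 1: Compute ||x|| (intermediates to 6 decimals).
||x|| = sqrt(1.7453^2 + (-7.5023)^2 + (-2.3902)^2 + 7.0033^2) = 10.681285
Step 2: Project.
Since ||x|| > R, scale = R/||x|| = 2/10.681285 = 0.187243, proj(x) = scale * x
proj(x) = [0.326795, -1.404753, -0.447548, 1.311319]
Step 3: Dot product.
a^T * proj(x) = 5*0.326795 + 2*(-1.404753) + 0*(-0.447548) + 3*1.311319 = 2.7584


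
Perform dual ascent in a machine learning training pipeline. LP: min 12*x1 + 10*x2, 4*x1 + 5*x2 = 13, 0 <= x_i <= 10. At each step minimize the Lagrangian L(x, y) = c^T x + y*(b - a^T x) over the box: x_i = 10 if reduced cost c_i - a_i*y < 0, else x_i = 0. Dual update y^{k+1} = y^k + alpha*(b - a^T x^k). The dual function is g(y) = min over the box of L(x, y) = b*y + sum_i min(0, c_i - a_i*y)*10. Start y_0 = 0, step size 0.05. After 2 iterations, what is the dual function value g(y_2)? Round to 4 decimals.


Dual ascent for LP: min 12*x1 + 10*x2, 4*x1 + 5*x2 = 13, 0 <= x_i <= 10
Step 1: y^k = 0.0, reduced costs: (12.0, 10.0)
  x^k = (0.0, 0.0), subgradient = b - a^T x = 13.0
  y^{k+1} = 0.0 + 0.05*13.0 = 0.65
Step 2: y^k = 0.65, reduced costs: (9.4, 6.75)
  x^k = (0.0, 0.0), subgradient = b - a^T x = 13.0
  y^{k+1} = 0.65 + 0.05*13.0 = 1.3
Dual objective at y_2 = 1.3: reduced costs (6.8, 3.5), box minimizer x = (0.0, 0.0)
g(y_2) = b*y + (c1 - a1*y)*x1 + (c2 - a2*y)*x2 = 13*1.3 + 6.8*0.0 + 3.5*0.0 = 16.9 + 0.0 + 0.0 = 16.9


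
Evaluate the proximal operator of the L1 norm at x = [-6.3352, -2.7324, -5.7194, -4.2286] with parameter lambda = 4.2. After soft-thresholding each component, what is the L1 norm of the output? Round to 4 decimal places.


Soft-thresholding with lambda = 4.2:
prox(-6.3352) = sign(-6.3352)*max(|-6.3352| - 4.2, 0) = -2.1352
prox(-2.7324) = sign(-2.7324)*max(|-2.7324| - 4.2, 0) = 0.0
prox(-5.7194) = sign(-5.7194)*max(|-5.7194| - 4.2, 0) = -1.5194
prox(-4.2286) = sign(-4.2286)*max(|-4.2286| - 4.2, 0) = -0.0286
prox(x) = [-2.1352, 0.0, -1.5194, -0.0286]
||prox(x)||_1 = 2.1352 + 0.0 + 1.5194 + 0.0286 = 3.6832


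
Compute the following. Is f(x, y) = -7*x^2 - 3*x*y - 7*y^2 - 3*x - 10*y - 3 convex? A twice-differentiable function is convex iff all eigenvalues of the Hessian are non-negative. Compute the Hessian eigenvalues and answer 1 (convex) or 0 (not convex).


The Hessian of f(x,y) = -7*x^2 - 3*x*y - 7*y^2 - 3*x - 10*y - 3 is:
H = [[-14, -3], [-3, -14]]
Trace = -14 - 14 = -28
Determinant = -14*-14 - (-3)^2 = 187
Discriminant = (-28)^2 - 4*187 = 36.0
Eigenvalues: lambda_1 = -17.0, lambda_2 = -11.0
The function is not convex.

0


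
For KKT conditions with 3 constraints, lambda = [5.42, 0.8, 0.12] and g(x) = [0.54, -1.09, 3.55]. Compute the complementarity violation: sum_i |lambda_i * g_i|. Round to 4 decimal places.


KKT complementary slackness check:
lambda_1 * g_1 = 5.42 * 0.54 = 2.9268
lambda_2 * g_2 = 0.8 * -1.09 = -0.872
lambda_3 * g_3 = 0.12 * 3.55 = 0.426
Total violation = 2.9268 + 0.872 + 0.426 = 4.2248


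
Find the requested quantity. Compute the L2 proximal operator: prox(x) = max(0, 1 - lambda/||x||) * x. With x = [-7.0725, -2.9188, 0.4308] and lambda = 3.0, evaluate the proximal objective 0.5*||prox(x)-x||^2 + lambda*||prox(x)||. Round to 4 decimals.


Step 1: Compute ||x||.
||x|| = 7.6632
Step 2: Compute scaling factor.
scale = max(0, 1 - 3.0/7.6632) = 0.6085
Step 3: prox(x) = [-4.3038, -1.7762, 0.2622]
||prox(x)|| = 4.6632
Step 4: Proximal objective.
0.5*||prox-x||^2 = 4.5
lambda*||prox|| = 13.9896
Total = 18.4897


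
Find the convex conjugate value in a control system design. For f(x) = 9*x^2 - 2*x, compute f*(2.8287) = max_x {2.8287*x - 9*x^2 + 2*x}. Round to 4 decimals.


f*(y) = sup_x {y*x - a*x^2 - b*x} = sup_x {(y-b)*x - a*x^2}
FOC: (y - b) - 2a*x = 0 => x* = (y - b)/(2a)
x* = (2.8287 + 2)/(2*9) = 0.2683
f*(2.8287) = (y-b)^2/(4a) = (2.8287 + 2)^2/(4*9)
= 23.3163/36 = 0.6477


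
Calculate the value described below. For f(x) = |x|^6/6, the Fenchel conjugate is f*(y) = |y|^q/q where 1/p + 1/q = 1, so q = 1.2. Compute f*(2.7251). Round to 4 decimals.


The conjugate exponent q satisfies 1/p + 1/q = 1.
p = 6, so q = 6/(6 - 1) = 1.2
|y|^q = 2.7251^1.2 = 3.3301
f*(2.7251) = 3.3301 / 1.2 = 2.7751


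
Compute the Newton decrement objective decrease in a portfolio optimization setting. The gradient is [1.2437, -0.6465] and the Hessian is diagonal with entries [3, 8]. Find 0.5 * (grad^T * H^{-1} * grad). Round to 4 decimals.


Step 1: H is diagonal, so H^(-1) * g = [0.4146, -0.0808].
Step 2: g^T H^(-1) g = sum_i g_i^2 / H_ii
  = (1.2437)^2/3 + (-0.6465)^2/8
  = 0.5156 + 0.0522 = 0.5678
Step 3: Objective decrease = 0.5 * g^T H^(-1) g = 0.2839


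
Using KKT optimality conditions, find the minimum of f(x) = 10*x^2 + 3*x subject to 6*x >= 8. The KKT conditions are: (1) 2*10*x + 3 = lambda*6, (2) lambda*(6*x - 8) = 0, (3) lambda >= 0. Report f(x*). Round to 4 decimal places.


Step 1: Try lambda = 0 (constraint inactive).
x_unc = -3/(2*10) = -0.15
Check: 6*-0.15 = -0.9 < 8 -- violated!
Step 2: Constraint must be active: 6*x = 8
x* = 8/6 = 4/3 = 1.3333 (rounded; the exact value 4/3 is used below)
lambda = (2*10*(4/3) + 3)/6 = 4.9444
Step 3: Compute optimal value.
f(x*) = 10*(4/3)^2 + 3*(4/3) = 21.7778


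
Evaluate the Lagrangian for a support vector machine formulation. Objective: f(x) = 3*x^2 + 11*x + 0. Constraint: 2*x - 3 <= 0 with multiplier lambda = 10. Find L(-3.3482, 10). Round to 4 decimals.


Step 1: Evaluate f(x).
f(-3.3482) = 3*(-3.3482)^2 + 11*(-3.3482) + 0 = -3.1989
Step 2: Evaluate g(x).
g(-3.3482) = 2*-3.3482 - 3 = -9.6964
Step 3: Compute Lagrangian.
L = -3.1989 + 10*-9.6964 = -100.1629


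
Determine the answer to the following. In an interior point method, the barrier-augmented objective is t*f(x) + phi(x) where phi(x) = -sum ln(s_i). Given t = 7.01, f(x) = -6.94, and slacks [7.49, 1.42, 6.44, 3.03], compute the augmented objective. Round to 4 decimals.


Step 1: Compute log-barrier.
ln values: [2.0136, 0.3507, 1.8625, 1.1086]
phi = -(2.0136 + 0.3507 + 1.8625 + 1.1086) = -5.3353
Step 2: Compute augmented objective.
t*f(x) = 7.01*-6.94 = -48.6494
Total = -48.6494 - 5.3353 = -53.9847


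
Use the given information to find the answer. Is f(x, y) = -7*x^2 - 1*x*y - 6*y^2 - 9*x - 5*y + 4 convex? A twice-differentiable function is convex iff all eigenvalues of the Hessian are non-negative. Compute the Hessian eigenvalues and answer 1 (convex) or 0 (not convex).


The Hessian of f(x,y) = -7*x^2 - 1*x*y - 6*y^2 - 9*x - 5*y + 4 is:
H = [[-14, -1], [-1, -12]]
Trace = -14 - 12 = -26
Determinant = -14*-12 - (-1)^2 = 167
Discriminant = (-26)^2 - 4*167 = 8.0
Eigenvalues: lambda_1 = -14.4142, lambda_2 = -11.5858
The function is not convex.

0


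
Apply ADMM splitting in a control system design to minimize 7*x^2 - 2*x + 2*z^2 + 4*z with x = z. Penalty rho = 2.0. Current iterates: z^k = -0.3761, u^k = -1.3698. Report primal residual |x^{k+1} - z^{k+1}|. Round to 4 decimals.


ADMM iteration with rho = 2.0, z^k = -0.3761, u^k = -1.3698
Step 1: x-update.
Minimize 7*x^2 - 2*x + (2.0/2)*(x + 0.3761 - 1.3698)^2
FOC: (2*7 + 2.0)*x = 2 + 2.0*(-0.3761 + 1.3698)
x^{k+1} = 0.2492
Step 2: z-update.
Minimize 2*z^2 + 4*z + (2.0/2)*(0.2492 - z - 1.3698)^2
FOC: (2*2 + 2.0)*z = -4 + 2.0*(0.2492 - 1.3698)
z^{k+1} = -1.0402
Step 3: u-update.
u^{k+1} = -1.3698 + 0.2492 + 1.0402 = -0.0804
Step 4: Primal residual = |0.2492 + 1.0402| = 1.2894


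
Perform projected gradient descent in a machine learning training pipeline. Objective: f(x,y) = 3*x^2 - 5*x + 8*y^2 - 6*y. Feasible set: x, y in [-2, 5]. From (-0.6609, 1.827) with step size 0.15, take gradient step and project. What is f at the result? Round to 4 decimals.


Step 1: Compute gradient at (-0.6609, 1.827).
grad_x = 2*3*-0.6609 - 5 = -8.9654
grad_y = 2*8*1.827 - 6 = 23.232
Step 2: Gradient step.
x_raw = -0.6609 - 0.15*-8.9654 = 0.6839
y_raw = 1.827 - 0.15*23.232 = -1.6578
Step 3: Project onto [-2, 5].
x_proj = clip(0.6839) = 0.6839
y_proj = clip(-1.6578) = -1.6578
Step 4: Evaluate f.
f(0.6839, -1.6578) = 29.9169


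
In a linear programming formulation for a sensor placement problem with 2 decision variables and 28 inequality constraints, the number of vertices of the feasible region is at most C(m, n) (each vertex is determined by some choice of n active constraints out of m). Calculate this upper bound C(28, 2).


Each vertex corresponds to some choice of n active constraints out of m, so the number of vertices is at most C(m, n) = m! / (n!(m-n)!).
m = 28, n = 2
Numerator: 28 * 27
Denominator: 2! = 2
C(28, 2) = 378


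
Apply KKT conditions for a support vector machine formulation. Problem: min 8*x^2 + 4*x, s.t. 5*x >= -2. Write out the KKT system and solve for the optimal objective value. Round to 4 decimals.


Step 1: Try lambda = 0 (constraint inactive).
Stationarity: 2*8*x + 4 = 0
x* = -4/(2*8) = -0.25
Check constraint: 5*-0.25 = -1.25 >= -2 -- satisfied.
Step 2: Compute optimal value.
f(x*) = 8*(-0.25)^2 + 4*(-0.25) = -0.5


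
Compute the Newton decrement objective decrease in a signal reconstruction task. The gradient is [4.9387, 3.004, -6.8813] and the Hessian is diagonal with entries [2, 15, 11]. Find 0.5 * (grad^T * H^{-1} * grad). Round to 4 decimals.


Step 1: H is diagonal, so H^(-1) * g = [2.4694, 0.2003, -0.6256].
Step 2: g^T H^(-1) g = sum_i g_i^2 / H_ii
  = (4.9387)^2/2 + (3.004)^2/15 + (-6.8813)^2/11
  = 12.1954 + 0.6016 + 4.3048 = 17.1017
Step 3: Objective decrease = 0.5 * g^T H^(-1) g = 8.5509


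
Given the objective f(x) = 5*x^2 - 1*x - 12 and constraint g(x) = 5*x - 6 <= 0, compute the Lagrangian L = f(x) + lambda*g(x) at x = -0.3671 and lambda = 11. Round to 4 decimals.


Step 1: Evaluate f(x).
f(-0.3671) = 5*(-0.3671)^2 - 1*(-0.3671) - 12 = -10.9591
Step 2: Evaluate g(x).
g(-0.3671) = 5*-0.3671 - 6 = -7.8355
Step 3: Compute Lagrangian.
L = -10.9591 + 11*-7.8355 = -97.1496


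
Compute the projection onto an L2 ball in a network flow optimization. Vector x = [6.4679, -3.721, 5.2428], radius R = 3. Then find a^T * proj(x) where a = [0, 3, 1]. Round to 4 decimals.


Step 1: Compute ||x|| (intermediates to 6 decimals).
||x|| = sqrt(6.4679^2 + (-3.721)^2 + 5.2428^2) = 9.119568
Step 2: Project.
Since ||x|| > R, scale = R/||x|| = 3/9.119568 = 0.328963, proj(x) = scale * x
proj(x) = [2.1277, -1.224071, 1.724687]
Step 3: Dot product.
a^T * proj(x) = 0*2.1277 + 3*(-1.224071) + 1*1.724687 = -1.9475


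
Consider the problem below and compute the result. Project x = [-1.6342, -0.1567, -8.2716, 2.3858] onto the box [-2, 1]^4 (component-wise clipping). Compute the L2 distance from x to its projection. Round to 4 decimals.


Project each component onto [-2, 1].
clip(-1.6342) = -1.6342, clip(-0.1567) = -0.1567, clip(-8.2716) = -2.0, clip(2.3858) = 1.0
Projection = [-1.6342, -0.1567, -2.0, 1.0]
Squared diffs: [0.0, 0.0, 39.333, 1.9204]
Distance = sqrt(41.2534) = 6.4229


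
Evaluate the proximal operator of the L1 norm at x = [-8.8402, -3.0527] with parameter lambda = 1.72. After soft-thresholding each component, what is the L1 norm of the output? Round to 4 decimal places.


Soft-thresholding with lambda = 1.72:
prox(-8.8402) = sign(-8.8402)*max(|-8.8402| - 1.72, 0) = -7.1202
prox(-3.0527) = sign(-3.0527)*max(|-3.0527| - 1.72, 0) = -1.3327
prox(x) = [-7.1202, -1.3327]
||prox(x)||_1 = 7.1202 + 1.3327 = 8.4529


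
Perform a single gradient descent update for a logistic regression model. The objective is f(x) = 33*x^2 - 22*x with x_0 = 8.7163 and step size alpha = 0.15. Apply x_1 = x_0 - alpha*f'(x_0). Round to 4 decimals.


We compute the gradient at x_0 and apply the update.
f'(x) = 66*x - 22
f'(8.7163) = 66*8.7163 - 22 = 553.2758
x_1 = 8.7163 - 0.15*553.2758 = -74.2751


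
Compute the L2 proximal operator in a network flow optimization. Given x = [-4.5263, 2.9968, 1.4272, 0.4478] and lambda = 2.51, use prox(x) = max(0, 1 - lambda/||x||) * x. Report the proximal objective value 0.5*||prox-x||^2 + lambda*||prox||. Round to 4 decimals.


Step 1: Compute ||x||.
||x|| = 5.6308
Step 2: Compute scaling factor.
scale = max(0, 1 - 2.51/5.6308) = 0.5542
Step 3: prox(x) = [-2.5086, 1.6609, 0.791, 0.2482]
||prox(x)|| = 3.1208
Step 4: Proximal objective.
0.5*||prox-x||^2 = 3.1501
lambda*||prox|| = 7.8332
Total = 10.9832


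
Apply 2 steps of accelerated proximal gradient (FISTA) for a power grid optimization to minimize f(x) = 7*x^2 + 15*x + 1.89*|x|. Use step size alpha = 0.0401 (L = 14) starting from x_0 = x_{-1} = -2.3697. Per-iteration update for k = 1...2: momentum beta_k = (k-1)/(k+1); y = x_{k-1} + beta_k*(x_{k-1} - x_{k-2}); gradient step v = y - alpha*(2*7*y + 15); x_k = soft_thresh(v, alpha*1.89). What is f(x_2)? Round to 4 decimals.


FISTA on f(x) = 7*x^2 + 15*x + 1.89*|x|
L = 14, alpha = 0.0401
Iteration 1: beta = 0.0, y = -2.3697 + 0.0*(-2.3697 + 2.3697) = -2.3697
  grad(y) = -18.1758, v = y - alpha*grad = -1.6409
  prox(v) = soft_thresh(-1.6409, 0.0758) = -1.5651
Iteration 2: beta = 0.3333, y = -1.5651 + 0.3333*(-1.5651 + 2.3697) = -1.2968
  grad(y) = -3.1559, v = y - alpha*grad = -1.1703
  prox(v) = soft_thresh(-1.1703, 0.0758) = -1.0945
f(x_2) = 7*(-1.0945)^2 + 15*(-1.0945) + 1.89*|-1.0945| = -5.9634


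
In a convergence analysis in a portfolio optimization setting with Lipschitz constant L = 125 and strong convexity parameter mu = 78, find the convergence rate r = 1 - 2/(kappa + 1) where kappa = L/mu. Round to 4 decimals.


Step 1: Compute the condition number.
kappa = L/mu = 125/78 = 1.6026
Step 2: Compute the convergence rate.
r = 1 - 2/(kappa + 1) = 1 - 2*mu/(L + mu) = (L - mu)/(L + mu) = 47/203 = 0.2315


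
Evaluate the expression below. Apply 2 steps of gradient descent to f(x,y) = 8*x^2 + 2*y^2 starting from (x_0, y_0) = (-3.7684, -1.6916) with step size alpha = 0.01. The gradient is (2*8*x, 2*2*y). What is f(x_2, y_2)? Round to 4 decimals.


Gradient descent on f(x,y) = 8*x^2 + 2*y^2.
Starting point: (-3.7684, -1.6916), alpha = 0.01
Step 1: grad_x = 2*8*-3.7684 = -60.2944, grad_y = 2*2*-1.6916 = -6.7664
  x_1 = -3.7684 - 0.01*-60.2944 = -3.1655
  y_1 = -1.6916 - 0.01*-6.7664 = -1.6239
Step 2: grad_x = 2*8*-3.1655 = -50.6473, grad_y = 2*2*-1.6239 = -6.4957
  x_2 = -3.1655 - 0.01*-50.6473 = -2.659
  y_2 = -1.6239 - 0.01*-6.4957 = -1.559
f(-2.659, -1.559) = 8*(-2.659)^2 + 2*(-1.559)^2 = 61.4224


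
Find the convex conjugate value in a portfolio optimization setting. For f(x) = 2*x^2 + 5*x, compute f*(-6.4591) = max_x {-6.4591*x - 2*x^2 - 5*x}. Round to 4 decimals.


f*(y) = sup_x {y*x - a*x^2 - b*x} = sup_x {(y-b)*x - a*x^2}
FOC: (y - b) - 2a*x = 0 => x* = (y - b)/(2a)
x* = (-6.4591 - 5)/(2*2) = -2.8648
f*(-6.4591) = (y-b)^2/(4a) = (-6.4591 - 5)^2/(4*2)
= 131.311/8 = 16.4139


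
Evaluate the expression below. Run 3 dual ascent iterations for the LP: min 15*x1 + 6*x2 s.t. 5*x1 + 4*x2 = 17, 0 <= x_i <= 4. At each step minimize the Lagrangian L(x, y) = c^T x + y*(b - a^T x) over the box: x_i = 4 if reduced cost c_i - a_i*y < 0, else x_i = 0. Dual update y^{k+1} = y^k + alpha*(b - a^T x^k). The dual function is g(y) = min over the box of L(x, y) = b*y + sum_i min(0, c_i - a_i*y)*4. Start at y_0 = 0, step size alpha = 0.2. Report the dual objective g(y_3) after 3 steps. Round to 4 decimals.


Dual ascent for LP: min 15*x1 + 6*x2, 5*x1 + 4*x2 = 17, 0 <= x_i <= 4
Step 1: y^k = 0.0, reduced costs: (15.0, 6.0)
  x^k = (0.0, 0.0), subgradient = b - a^T x = 17.0
  y^{k+1} = 0.0 + 0.2*17.0 = 3.4
Step 2: y^k = 3.4, reduced costs: (-2.0, -7.6)
  x^k = (4.0, 4.0), subgradient = b - a^T x = -19.0
  y^{k+1} = 3.4 + 0.2*-19.0 = -0.4
Step 3: y^k = -0.4, reduced costs: (17.0, 7.6)
  x^k = (0.0, 0.0), subgradient = b - a^T x = 17.0
  y^{k+1} = -0.4 + 0.2*17.0 = 3.0
Dual objective at y_3 = 3.0: reduced costs (0.0, -6.0), box minimizer x = (0.0, 4.0)
g(y_3) = b*y + (c1 - a1*y)*x1 + (c2 - a2*y)*x2 = 17*3.0 + 0.0*0.0 + (-6.0)*4.0 = 51.0 + 0.0 - 24.0 = 27.0


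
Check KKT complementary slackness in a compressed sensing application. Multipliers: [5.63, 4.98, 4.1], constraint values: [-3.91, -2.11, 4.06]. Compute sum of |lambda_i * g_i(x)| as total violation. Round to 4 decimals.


KKT complementary slackness check:
lambda_1 * g_1 = 5.63 * -3.91 = -22.0133
lambda_2 * g_2 = 4.98 * -2.11 = -10.5078
lambda_3 * g_3 = 4.1 * 4.06 = 16.646
Total violation = 22.0133 + 10.5078 + 16.646 = 49.1671


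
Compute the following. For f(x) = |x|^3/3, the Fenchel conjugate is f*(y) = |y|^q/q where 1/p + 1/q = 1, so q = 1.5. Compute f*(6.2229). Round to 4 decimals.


The conjugate exponent q satisfies 1/p + 1/q = 1.
p = 3, so q = 3/(3 - 1) = 1.5
|y|^q = 6.2229^1.5 = 15.5235
f*(6.2229) = 15.5235 / 1.5 = 10.349


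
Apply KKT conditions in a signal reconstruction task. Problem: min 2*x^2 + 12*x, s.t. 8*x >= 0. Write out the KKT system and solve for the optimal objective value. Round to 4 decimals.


Step 1: Try lambda = 0 (constraint inactive).
x_unc = -12/(2*2) = -3.0
Check: 8*-3.0 = -24.0 < 0 -- violated!
Step 2: Constraint must be active: 8*x = 0
x* = 0/8 = 0.0
lambda = (2*2*0.0 + 12)/8 = 1.5
Step 3: Compute optimal value.
f(x*) = 2*0.0^2 + 12*0.0 = 0.0


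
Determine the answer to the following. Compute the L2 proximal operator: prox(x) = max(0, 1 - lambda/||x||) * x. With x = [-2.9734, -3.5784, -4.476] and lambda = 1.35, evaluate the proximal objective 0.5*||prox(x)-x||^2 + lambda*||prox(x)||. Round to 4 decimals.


Step 1: Compute ||x||.
||x|| = 6.4561
Step 2: Compute scaling factor.
scale = max(0, 1 - 1.35/6.4561) = 0.7909
Step 3: prox(x) = [-2.3516, -2.8301, -3.54]
||prox(x)|| = 5.1061
Step 4: Proximal objective.
0.5*||prox-x||^2 = 0.9113
lambda*||prox|| = 6.8932
Total = 7.8044


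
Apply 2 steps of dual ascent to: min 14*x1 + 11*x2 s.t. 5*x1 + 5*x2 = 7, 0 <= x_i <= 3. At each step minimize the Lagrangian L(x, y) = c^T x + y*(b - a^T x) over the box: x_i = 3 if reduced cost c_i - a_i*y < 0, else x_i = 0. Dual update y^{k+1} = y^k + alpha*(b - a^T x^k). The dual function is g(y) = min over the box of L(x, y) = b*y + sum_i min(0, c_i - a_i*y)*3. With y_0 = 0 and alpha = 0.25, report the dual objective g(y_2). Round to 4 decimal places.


Dual ascent for LP: min 14*x1 + 11*x2, 5*x1 + 5*x2 = 7, 0 <= x_i <= 3
Step 1: y^k = 0.0, reduced costs: (14.0, 11.0)
  x^k = (0.0, 0.0), subgradient = b - a^T x = 7.0
  y^{k+1} = 0.0 + 0.25*7.0 = 1.75
Step 2: y^k = 1.75, reduced costs: (5.25, 2.25)
  x^k = (0.0, 0.0), subgradient = b - a^T x = 7.0
  y^{k+1} = 1.75 + 0.25*7.0 = 3.5
Dual objective at y_2 = 3.5: reduced costs (-3.5, -6.5), box minimizer x = (3.0, 3.0)
g(y_2) = b*y + (c1 - a1*y)*x1 + (c2 - a2*y)*x2 = 7*3.5 + (-3.5)*3.0 + (-6.5)*3.0 = 24.5 - 10.5 - 19.5 = -5.5


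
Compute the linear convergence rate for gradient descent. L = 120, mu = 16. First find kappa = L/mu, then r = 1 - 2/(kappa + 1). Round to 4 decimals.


Step 1: Compute the condition number.
kappa = L/mu = 120/16 = 7.5
Step 2: Compute the convergence rate.
r = 1 - 2/(kappa + 1) = 1 - 2*mu/(L + mu) = (L - mu)/(L + mu) = 104/136 = 0.7647


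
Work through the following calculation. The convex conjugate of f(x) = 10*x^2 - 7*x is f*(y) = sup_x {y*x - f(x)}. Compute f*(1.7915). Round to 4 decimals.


f*(y) = sup_x {y*x - a*x^2 - b*x} = sup_x {(y-b)*x - a*x^2}
FOC: (y - b) - 2a*x = 0 => x* = (y - b)/(2a)
x* = (1.7915 + 7)/(2*10) = 0.4396
f*(1.7915) = (y-b)^2/(4a) = (1.7915 + 7)^2/(4*10)
= 77.2905/40 = 1.9323


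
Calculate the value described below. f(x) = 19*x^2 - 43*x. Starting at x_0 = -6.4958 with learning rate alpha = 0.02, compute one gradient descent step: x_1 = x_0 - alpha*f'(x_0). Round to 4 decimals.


We compute the gradient at x_0 and apply the update.
f'(x) = 38*x - 43
f'(-6.4958) = 38*-6.4958 - 43 = -289.8404
x_1 = -6.4958 - 0.02*-289.8404 = -0.699


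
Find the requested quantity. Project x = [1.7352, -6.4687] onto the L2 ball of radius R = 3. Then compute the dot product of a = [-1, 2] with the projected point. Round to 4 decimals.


Step 1: Compute ||x|| (intermediates to 6 decimals).
||x|| = sqrt(1.7352^2 + (-6.4687)^2) = 6.697387
Step 2: Project.
Since ||x|| > R, scale = R/||x|| = 3/6.697387 = 0.447936, proj(x) = scale * x
proj(x) = [0.777259, -2.897564]
Step 3: Dot product.
a^T * proj(x) = -1*0.777259 + 2*(-2.897564) = -6.5724


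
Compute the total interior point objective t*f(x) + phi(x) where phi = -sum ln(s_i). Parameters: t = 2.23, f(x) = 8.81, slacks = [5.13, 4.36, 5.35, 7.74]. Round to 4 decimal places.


Step 1: Compute log-barrier.
ln values: [1.6351, 1.4725, 1.6771, 2.0464]
phi = -(1.6351 + 1.4725 + 1.6771 + 2.0464) = -6.8311
Step 2: Compute augmented objective.
t*f(x) = 2.23*8.81 = 19.6463
Total = 19.6463 - 6.8311 = 12.8152
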